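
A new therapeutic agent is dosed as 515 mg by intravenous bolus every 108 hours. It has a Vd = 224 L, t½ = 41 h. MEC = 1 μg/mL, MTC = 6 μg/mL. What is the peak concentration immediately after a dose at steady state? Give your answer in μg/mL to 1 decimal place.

Over one 108-h interval, 108/41 ≈ 2.6341 half-lives elapse, leaving f ≈ 0.1611 of each dose.
At steady state, accumulation factor R = 1/(1 − e^(−kτ)) ≈ 1.1920.
Single-dose peak C₀ = D/Vd = 515/224 ≈ 2.299 μg/mL.
Cmax,ss = C₀/(1 − f) ≈ 2.299/0.8389 ≈ 2.740 μg/mL.
Peak 2.7 μg/mL vs MTC 6 μg/mL: below toxic threshold.

2.7 μg/mL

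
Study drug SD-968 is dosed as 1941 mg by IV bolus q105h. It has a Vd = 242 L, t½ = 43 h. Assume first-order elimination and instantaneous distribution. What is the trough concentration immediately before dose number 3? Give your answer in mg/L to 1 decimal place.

f = (1/2)^(τ/t½) = (1/2)^(105/43) ≈ 0.1840.
C₀ = D/Vd = 1941/242 ≈ 8.021 mg/L.
Before the 3rd dose, 2 doses have been given. Superposition: Cmin = C₀·(f + f²).
≈ 8.021 × (0.1840 + 0.0339) ≈ 8.021 × 0.2179 ≈ 1.748 mg/L.

1.7 mg/L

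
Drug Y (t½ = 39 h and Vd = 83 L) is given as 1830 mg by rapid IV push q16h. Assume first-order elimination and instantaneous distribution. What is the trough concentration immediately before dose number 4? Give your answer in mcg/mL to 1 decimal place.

f = (1/2)^(τ/t½) = (1/2)^(16/39) ≈ 0.7525.
C₀ = D/Vd = 1830/83 ≈ 22.048 mcg/mL.
Before the 4th dose, 3 doses have been given. Superposition: Cmin = C₀·(f + f² + … + f^3).
≈ 22.048 × (0.7525 + 0.5663 + 0.4261) ≈ 22.048 × 1.7449 ≈ 38.472 mcg/mL.

38.5 mcg/mL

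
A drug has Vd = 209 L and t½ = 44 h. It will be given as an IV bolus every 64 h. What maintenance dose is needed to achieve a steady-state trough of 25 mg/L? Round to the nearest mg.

τ/t½ = 64/44 ≈ 1.4545, so f = (1/2)^(64/44) ≈ 0.364870.
Cmin,ss = (D/Vd)·f/(1−f), so D = Cmin,ss·Vd·(1−f)/f.
D = 25 × 209 × (1−f)/f ≈ 25 × 209 × 1.74070 ≈ 9095.16 mg.

9095 mg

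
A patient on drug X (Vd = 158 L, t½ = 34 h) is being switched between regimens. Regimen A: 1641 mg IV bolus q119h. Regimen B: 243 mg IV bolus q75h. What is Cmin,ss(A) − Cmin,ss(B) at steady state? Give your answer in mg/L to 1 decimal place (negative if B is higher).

0.6 mg/L

Regimen A: f = (1/2)^(119/34) ≈ 0.0884; Cmin,ss = (1641/158)·f/(1−f) ≈ 1.007 mg/L.
Regimen B: f = (1/2)^(75/34) ≈ 0.2168; Cmin,ss = (243/158)·f/(1−f) ≈ 0.426 mg/L.
Difference ≈ 1.007 − 0.426 ≈ 0.581 mg/L.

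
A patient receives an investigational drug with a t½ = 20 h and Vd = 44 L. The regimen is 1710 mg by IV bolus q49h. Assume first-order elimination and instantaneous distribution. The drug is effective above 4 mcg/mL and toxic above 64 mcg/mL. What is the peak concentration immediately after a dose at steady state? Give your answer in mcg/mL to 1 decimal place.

47.6 mcg/mL

k = ln2/t½ = ln2/20 ≈ 0.034657 h⁻¹; fraction remaining f = e^(−kτ) = e^(−0.034657×49) ≈ 0.1830.
At steady state, accumulation factor R = 1/(1 − e^(−kτ)) ≈ 1.2240.
Each bolus raises the concentration by D/Vd = 1710/44 ≈ 38.864 mcg/mL.
Steady-state peak Cmax,ss = C₀·R ≈ 38.864 × 1.2240 ≈ 47.570 mcg/mL.
Peak 47.6 mcg/mL vs MTC 64 mcg/mL: below toxic threshold.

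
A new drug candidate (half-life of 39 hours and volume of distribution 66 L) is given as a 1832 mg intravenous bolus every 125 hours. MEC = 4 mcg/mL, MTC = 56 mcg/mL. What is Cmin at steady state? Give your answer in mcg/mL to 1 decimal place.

3.4 mcg/mL

Over one 125-h interval, 125/39 ≈ 3.2051 half-lives elapse, leaving f ≈ 0.1084 of each dose.
Each bolus raises the concentration by D/Vd = 1832/66 ≈ 27.758 mcg/mL.
Steady-state trough Cmin,ss = C₀·f/(1−f) ≈ 27.758 × 0.1084/0.8916 ≈ 3.375 mcg/mL.
Trough 3.4 mcg/mL vs MEC 4 mcg/mL: subtherapeutic.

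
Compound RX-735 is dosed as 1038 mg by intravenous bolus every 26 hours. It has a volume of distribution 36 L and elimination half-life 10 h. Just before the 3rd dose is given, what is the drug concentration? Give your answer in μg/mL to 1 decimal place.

5.5 μg/mL

f = (1/2)^(τ/t½) = (1/2)^(26/10) ≈ 0.1649.
C₀ = D/Vd = 1038/36 ≈ 28.833 μg/mL.
Before the 3rd dose, 2 doses have been given. Superposition: Cmin = C₀·(f + f²).
≈ 28.833 × (0.1649 + 0.0272) ≈ 28.833 × 0.1921 ≈ 5.539 μg/mL.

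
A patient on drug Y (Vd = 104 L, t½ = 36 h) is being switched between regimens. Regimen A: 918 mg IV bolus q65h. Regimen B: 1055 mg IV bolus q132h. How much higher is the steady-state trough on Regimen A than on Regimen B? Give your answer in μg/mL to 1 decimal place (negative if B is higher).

Regimen A: f = (1/2)^(65/36) ≈ 0.2861; Cmin,ss = (918/104)·f/(1−f) ≈ 3.537 μg/mL.
Regimen B: f = (1/2)^(132/36) ≈ 0.0787; Cmin,ss = (1055/104)·f/(1−f) ≈ 0.867 μg/mL.
Difference ≈ 3.537 − 0.867 ≈ 2.670 μg/mL.

2.7 μg/mL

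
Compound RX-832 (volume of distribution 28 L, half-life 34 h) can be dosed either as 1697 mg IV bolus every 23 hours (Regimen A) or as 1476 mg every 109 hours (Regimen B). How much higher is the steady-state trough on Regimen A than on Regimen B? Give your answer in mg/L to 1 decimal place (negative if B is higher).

Regimen A: f = (1/2)^(23/34) ≈ 0.6257; Cmin,ss = (1697/28)·f/(1−f) ≈ 101.314 mg/L.
Regimen B: f = (1/2)^(109/34) ≈ 0.1084; Cmin,ss = (1476/28)·f/(1−f) ≈ 6.409 mg/L.
Difference ≈ 101.314 − 6.409 ≈ 94.905 mg/L.

94.9 mg/L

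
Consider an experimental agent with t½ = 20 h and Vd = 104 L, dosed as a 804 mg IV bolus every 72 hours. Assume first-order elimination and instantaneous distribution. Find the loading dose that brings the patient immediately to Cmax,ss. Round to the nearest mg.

f = (1/2)^(72/20) ≈ 0.082469; accumulation ratio R = 1/(1−f) ≈ 1.08988.
Loading dose to hit Cmax,ss on first dose: D_load = D_maint·R ≈ 804 × 1.08988 ≈ 876.26 mg.

876 mg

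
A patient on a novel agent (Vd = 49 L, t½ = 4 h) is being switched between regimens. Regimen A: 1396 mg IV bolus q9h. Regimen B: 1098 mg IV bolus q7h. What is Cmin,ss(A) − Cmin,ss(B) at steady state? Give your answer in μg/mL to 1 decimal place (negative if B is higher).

Regimen A: f = (1/2)^(9/4) ≈ 0.2102; Cmin,ss = (1396/49)·f/(1−f) ≈ 7.582 μg/mL.
Regimen B: f = (1/2)^(7/4) ≈ 0.2973; Cmin,ss = (1098/49)·f/(1−f) ≈ 9.480 μg/mL.
Difference ≈ 7.582 − 9.480 ≈ -1.898 μg/mL.

-1.9 μg/mL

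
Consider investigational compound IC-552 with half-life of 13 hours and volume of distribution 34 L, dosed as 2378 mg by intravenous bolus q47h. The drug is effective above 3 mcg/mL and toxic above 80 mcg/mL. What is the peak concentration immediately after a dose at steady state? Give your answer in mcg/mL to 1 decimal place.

k = ln2/t½ = ln2/13 ≈ 0.053319 h⁻¹; fraction remaining f = e^(−kτ) = e^(−0.053319×47) ≈ 0.0816.
Accumulation ratio R = 1/(1 − f) ≈ 1/0.9184 ≈ 1.0889.
Single-dose peak C₀ = D/Vd = 2378/34 ≈ 69.941 mcg/mL.
Steady-state peak Cmax,ss = C₀·R ≈ 69.941 × 1.0889 ≈ 76.159 mcg/mL.
Peak 76.2 mcg/mL vs MTC 80 mcg/mL: below toxic threshold.

76.2 mcg/mL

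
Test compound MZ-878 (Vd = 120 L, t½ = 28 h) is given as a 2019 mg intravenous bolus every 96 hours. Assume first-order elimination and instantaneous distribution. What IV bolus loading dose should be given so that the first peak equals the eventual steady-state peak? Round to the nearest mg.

f = (1/2)^(96/28) ≈ 0.092875; accumulation ratio R = 1/(1−f) ≈ 1.10238.
Loading dose to hit Cmax,ss on first dose: D_load = D_maint·R ≈ 2019 × 1.10238 ≈ 2225.71 mg.

2226 mg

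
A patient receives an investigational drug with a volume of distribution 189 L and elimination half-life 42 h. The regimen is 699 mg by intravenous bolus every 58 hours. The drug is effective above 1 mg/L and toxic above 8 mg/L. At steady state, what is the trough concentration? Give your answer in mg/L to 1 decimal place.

τ/t½ = 58/42 ≈ 1.381, so fraction remaining f = (1/2)^(58/42) ≈ 0.3840.
Accumulation ratio R = 1/(1 − f) ≈ 1/0.6160 ≈ 1.6234.
Each bolus raises the concentration by D/Vd = 699/189 ≈ 3.698 mg/L.
Steady-state peak Cmax,ss = C₀·R ≈ 3.698 × 1.6234 ≈ 6.003 mg/L.
One interval later, Cmin,ss = Cmax,ss·e^(−kτ) ≈ 6.003 × 0.3840 ≈ 2.305 mg/L.
Trough 2.3 mg/L vs MEC 1 mg/L: adequate.

2.3 mg/L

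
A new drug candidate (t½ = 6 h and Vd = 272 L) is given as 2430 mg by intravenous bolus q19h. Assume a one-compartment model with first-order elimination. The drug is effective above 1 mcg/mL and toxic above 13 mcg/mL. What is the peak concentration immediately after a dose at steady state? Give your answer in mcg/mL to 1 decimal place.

10.1 mcg/mL

k = ln2/t½ = ln2/6 ≈ 0.115525 h⁻¹; fraction remaining f = e^(−kτ) = e^(−0.115525×19) ≈ 0.1114.
At steady state, accumulation factor R = 1/(1 − e^(−kτ)) ≈ 1.1254.
Single-dose peak C₀ = D/Vd = 2430/272 ≈ 8.934 mcg/mL.
Steady-state peak Cmax,ss = C₀·R ≈ 8.934 × 1.1254 ≈ 10.054 mcg/mL.
Peak 10.1 mcg/mL vs MTC 13 mcg/mL: below toxic threshold.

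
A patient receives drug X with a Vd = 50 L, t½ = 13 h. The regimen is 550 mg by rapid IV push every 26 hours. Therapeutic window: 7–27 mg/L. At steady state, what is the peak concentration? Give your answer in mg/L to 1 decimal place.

14.7 mg/L

τ = 26 h = 2 half-lives, so f = (1/2)^2 = 0.25.
At steady state, R = 1/(1 − 0.25) = 4/3.
Single-dose peak C₀ = D/Vd = 550/50 = 11 mg/L.
Steady-state peak Cmax,ss = C₀·R = 11 × 4/3 ≈ 14.667 mg/L.
Peak 14.7 mg/L vs MTC 27 mg/L: below toxic threshold.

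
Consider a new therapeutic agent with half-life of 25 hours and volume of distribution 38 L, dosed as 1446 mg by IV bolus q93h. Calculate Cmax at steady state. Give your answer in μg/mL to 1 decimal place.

41.2 μg/mL

Over one 93-h interval, 93/25 ≈ 3.72 half-lives elapse, leaving f ≈ 0.0759 of each dose.
Accumulation ratio R = 1/(1 − f) ≈ 1/0.9241 ≈ 1.0821.
Single-dose peak C₀ = D/Vd = 1446/38 ≈ 38.053 μg/mL.
Steady-state peak Cmax,ss = C₀·R ≈ 38.053 × 1.0821 ≈ 41.177 μg/mL.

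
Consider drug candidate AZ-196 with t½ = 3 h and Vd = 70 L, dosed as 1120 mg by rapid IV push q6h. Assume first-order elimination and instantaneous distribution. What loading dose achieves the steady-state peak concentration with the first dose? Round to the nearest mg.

1493 mg

f = (1/2)^(6/3) ≈ 0.250000; accumulation ratio R = 1/(1−f) ≈ 1.33333.
Loading dose to hit Cmax,ss on first dose: D_load = D_maint·R ≈ 1120 × 1.33333 ≈ 1493.33 mg.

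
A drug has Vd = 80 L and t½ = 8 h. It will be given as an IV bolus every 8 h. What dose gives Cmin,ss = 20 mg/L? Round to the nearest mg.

1600 mg

τ/t½ = 8/8 ≈ 1, so f = (1/2)^(8/8) ≈ 0.500000.
Cmin,ss = (D/Vd)·f/(1−f), so D = Cmin,ss·Vd·(1−f)/f.
D = 20 × 80 × (1−f)/f ≈ 20 × 80 × 1.00000 ≈ 1600.00 mg.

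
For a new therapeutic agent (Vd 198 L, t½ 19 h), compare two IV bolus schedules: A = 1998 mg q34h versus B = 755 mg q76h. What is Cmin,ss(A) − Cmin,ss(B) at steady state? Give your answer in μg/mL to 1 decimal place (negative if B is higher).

Regimen A: f = (1/2)^(34/19) ≈ 0.2893; Cmin,ss = (1998/198)·f/(1−f) ≈ 4.108 μg/mL.
Regimen B: f = (1/2)^(76/19) ≈ 0.0625; Cmin,ss = (755/198)·f/(1−f) ≈ 0.254 μg/mL.
Difference ≈ 4.108 − 0.254 ≈ 3.854 μg/mL.

3.9 μg/mL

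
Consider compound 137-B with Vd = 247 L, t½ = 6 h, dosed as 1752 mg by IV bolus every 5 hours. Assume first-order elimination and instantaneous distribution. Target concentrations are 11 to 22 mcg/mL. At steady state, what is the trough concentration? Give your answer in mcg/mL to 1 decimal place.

τ/t½ = 5/6 ≈ 0.83333, so fraction remaining f = (1/2)^(5/6) ≈ 0.5612.
Accumulation ratio R = 1/(1 − f) ≈ 1/0.4388 ≈ 2.2789.
Each bolus raises the concentration by D/Vd = 1752/247 ≈ 7.093 mcg/mL.
Steady-state peak Cmax,ss = C₀·R ≈ 7.093 × 2.2789 ≈ 16.164 mcg/mL.
One interval later, Cmin,ss = Cmax,ss·e^(−kτ) ≈ 16.164 × 0.5612 ≈ 9.071 mcg/mL.
Trough 9.1 mcg/mL vs MEC 11 mcg/mL: subtherapeutic.

9.1 mcg/mL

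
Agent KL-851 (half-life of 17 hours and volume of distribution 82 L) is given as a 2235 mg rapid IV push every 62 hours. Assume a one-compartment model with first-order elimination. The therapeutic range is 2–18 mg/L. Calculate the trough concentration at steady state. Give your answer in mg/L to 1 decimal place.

2.4 mg/L

Over one 62-h interval, 62/17 ≈ 3.6471 half-lives elapse, leaving f ≈ 0.0798 of each dose.
At steady state, accumulation factor R = 1/(1 − e^(−kτ)) ≈ 1.0867.
Each bolus raises the concentration by D/Vd = 2235/82 ≈ 27.256 mg/L.
Cmax,ss = C₀/(1 − f) ≈ 27.256/0.9202 ≈ 29.620 mg/L.
One interval later, Cmin,ss = Cmax,ss·e^(−kτ) ≈ 29.620 × 0.0798 ≈ 2.364 mg/L.
Trough 2.4 mg/L vs MEC 2 mg/L: adequate.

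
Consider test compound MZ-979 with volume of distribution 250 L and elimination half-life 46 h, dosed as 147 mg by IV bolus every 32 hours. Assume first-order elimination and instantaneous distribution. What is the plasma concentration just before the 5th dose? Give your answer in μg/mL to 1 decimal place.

0.8 μg/mL

f = (1/2)^(τ/t½) = (1/2)^(32/46) ≈ 0.6174.
C₀ = D/Vd = 147/250 ≈ 0.588 μg/mL.
Before the 5th dose, 4 doses have been given. Superposition: Cmin = C₀·(f + f² + … + f^4).
≈ 0.588 × (0.6174 + 0.3812 + 0.2353 + 0.1453) ≈ 0.588 × 1.3792 ≈ 0.811 μg/mL.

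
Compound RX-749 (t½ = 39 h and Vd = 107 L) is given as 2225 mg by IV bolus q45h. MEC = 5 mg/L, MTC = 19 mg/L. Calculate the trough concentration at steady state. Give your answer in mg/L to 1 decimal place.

k = ln2/t½ = ln2/39 ≈ 0.017773 h⁻¹; fraction remaining f = e^(−kτ) = e^(−0.017773×45) ≈ 0.4494.
Accumulation ratio R = 1/(1 − f) ≈ 1/0.5506 ≈ 1.8162.
Each bolus raises the concentration by D/Vd = 2225/107 ≈ 20.794 mg/L.
Steady-state peak Cmax,ss = C₀·R ≈ 20.794 × 1.8162 ≈ 37.766 mg/L.
Steady-state trough Cmin,ss = Cmax,ss·f ≈ 37.766 × 0.4494 ≈ 16.972 mg/L.
Trough 17.0 mg/L vs MEC 5 mg/L: adequate.

17.0 mg/L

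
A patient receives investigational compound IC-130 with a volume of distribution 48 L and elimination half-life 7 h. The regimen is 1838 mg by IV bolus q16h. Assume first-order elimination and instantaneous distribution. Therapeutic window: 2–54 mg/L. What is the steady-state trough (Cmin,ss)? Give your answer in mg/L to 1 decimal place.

9.9 mg/L

k = ln2/t½ = ln2/7 ≈ 0.099021 h⁻¹; fraction remaining f = e^(−kτ) = e^(−0.099021×16) ≈ 0.2051.
Each bolus raises the concentration by D/Vd = 1838/48 ≈ 38.292 mg/L.
Steady-state trough Cmin,ss = C₀·f/(1−f) ≈ 38.292 × 0.2051/0.7949 ≈ 9.880 mg/L.
Trough 9.9 mg/L vs MEC 2 mg/L: adequate.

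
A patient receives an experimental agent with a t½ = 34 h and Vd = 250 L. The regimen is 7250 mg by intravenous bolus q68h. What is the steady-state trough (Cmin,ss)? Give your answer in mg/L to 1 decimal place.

9.7 mg/L

The dosing interval is 2 half-lives, so f = 2^(−2) = 0.25.
Accumulation ratio R = 1/(1 − f) = 1/0.75 = 4/3.
Single-dose peak C₀ = D/Vd = 7250/250 = 29 mg/L.
Steady-state peak Cmax,ss = C₀·R = 29 × 4/3 ≈ 38.667 mg/L.
Steady-state trough Cmin,ss = Cmax,ss·f ≈ 38.667 × 0.25 ≈ 9.667 mg/L.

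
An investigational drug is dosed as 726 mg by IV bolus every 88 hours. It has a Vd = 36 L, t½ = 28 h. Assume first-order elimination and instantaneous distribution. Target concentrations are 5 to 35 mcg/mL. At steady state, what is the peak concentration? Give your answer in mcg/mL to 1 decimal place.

22.7 mcg/mL

Over one 88-h interval, 88/28 ≈ 3.1429 half-lives elapse, leaving f ≈ 0.1132 of each dose.
At steady state, accumulation factor R = 1/(1 − e^(−kτ)) ≈ 1.1276.
Single-dose peak C₀ = D/Vd = 726/36 ≈ 20.167 mcg/mL.
Cmax,ss = C₀/(1 − f) ≈ 20.167/0.8868 ≈ 22.741 mcg/mL.
Peak 22.7 mcg/mL vs MTC 35 mcg/mL: below toxic threshold.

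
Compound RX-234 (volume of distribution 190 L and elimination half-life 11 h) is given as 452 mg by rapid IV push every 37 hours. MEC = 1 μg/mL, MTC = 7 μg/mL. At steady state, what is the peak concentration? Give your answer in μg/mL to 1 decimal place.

k = ln2/t½ = ln2/11 ≈ 0.063013 h⁻¹; fraction remaining f = e^(−kτ) = e^(−0.063013×37) ≈ 0.0972.
Accumulation ratio R = 1/(1 − f) ≈ 1/0.9028 ≈ 1.1077.
Single-dose peak C₀ = D/Vd = 452/190 ≈ 2.379 μg/mL.
Cmax,ss = C₀/(1 − f) ≈ 2.379/0.9028 ≈ 2.635 μg/mL.
Peak 2.6 μg/mL vs MTC 7 μg/mL: below toxic threshold.

2.6 μg/mL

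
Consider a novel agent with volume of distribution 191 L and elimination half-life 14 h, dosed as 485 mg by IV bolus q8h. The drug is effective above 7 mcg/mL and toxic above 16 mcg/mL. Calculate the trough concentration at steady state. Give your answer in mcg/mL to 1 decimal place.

Over one 8-h interval, 8/14 ≈ 0.57143 half-lives elapse, leaving f ≈ 0.6730 of each dose.
Single-dose peak C₀ = D/Vd = 485/191 ≈ 2.539 mcg/mL.
Steady-state trough Cmin,ss = C₀·f/(1−f) ≈ 2.539 × 0.6730/0.3270 ≈ 5.226 mcg/mL.
Trough 5.2 mcg/mL vs MEC 7 mcg/mL: subtherapeutic.

5.2 mcg/mL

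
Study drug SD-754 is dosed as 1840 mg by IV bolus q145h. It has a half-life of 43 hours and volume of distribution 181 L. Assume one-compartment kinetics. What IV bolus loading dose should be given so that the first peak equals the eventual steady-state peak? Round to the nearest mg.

2037 mg

f = (1/2)^(145/43) ≈ 0.096583; accumulation ratio R = 1/(1−f) ≈ 1.10691.
Loading dose to hit Cmax,ss on first dose: D_load = D_maint·R ≈ 1840 × 1.10691 ≈ 2036.71 mg.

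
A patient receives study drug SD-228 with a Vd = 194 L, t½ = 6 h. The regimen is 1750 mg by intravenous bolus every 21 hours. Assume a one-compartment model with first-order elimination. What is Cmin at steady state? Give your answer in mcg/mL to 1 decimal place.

τ/t½ = 21/6 ≈ 3.5, so fraction remaining f = (1/2)^(21/6) ≈ 0.0884.
Each bolus raises the concentration by D/Vd = 1750/194 ≈ 9.021 mcg/mL.
Steady-state trough Cmin,ss = C₀·f/(1−f) ≈ 9.021 × 0.0884/0.9116 ≈ 0.875 mcg/mL.

0.9 mcg/mL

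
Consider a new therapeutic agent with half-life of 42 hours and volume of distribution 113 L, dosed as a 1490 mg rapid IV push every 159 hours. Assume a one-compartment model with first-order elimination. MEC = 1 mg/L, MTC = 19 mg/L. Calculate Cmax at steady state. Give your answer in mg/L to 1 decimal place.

14.2 mg/L

Over one 159-h interval, 159/42 ≈ 3.7857 half-lives elapse, leaving f ≈ 0.0725 of each dose.
At steady state, accumulation factor R = 1/(1 − e^(−kτ)) ≈ 1.0782.
Each bolus raises the concentration by D/Vd = 1490/113 ≈ 13.186 mg/L.
Steady-state peak Cmax,ss = C₀·R ≈ 13.186 × 1.0782 ≈ 14.217 mg/L.
Peak 14.2 mg/L vs MTC 19 mg/L: below toxic threshold.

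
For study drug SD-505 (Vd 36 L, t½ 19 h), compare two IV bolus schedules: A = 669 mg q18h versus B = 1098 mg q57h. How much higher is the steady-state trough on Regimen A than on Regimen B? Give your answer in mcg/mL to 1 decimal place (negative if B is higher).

15.7 mcg/mL

Regimen A: f = (1/2)^(18/19) ≈ 0.5186; Cmin,ss = (669/36)·f/(1−f) ≈ 20.019 mcg/mL.
Regimen B: f = (1/2)^(57/19) ≈ 0.1250; Cmin,ss = (1098/36)·f/(1−f) ≈ 4.357 mcg/mL.
Difference ≈ 20.019 − 4.357 ≈ 15.662 mcg/mL.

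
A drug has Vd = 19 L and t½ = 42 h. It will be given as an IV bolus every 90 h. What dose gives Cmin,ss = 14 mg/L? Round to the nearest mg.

909 mg

τ/t½ = 90/42 ≈ 2.1429, so f = (1/2)^(90/42) ≈ 0.226431.
Cmin,ss = (D/Vd)·f/(1−f), so D = Cmin,ss·Vd·(1−f)/f.
D = 14 × 19 × (1−f)/f ≈ 14 × 19 × 3.41636 ≈ 908.75 mg.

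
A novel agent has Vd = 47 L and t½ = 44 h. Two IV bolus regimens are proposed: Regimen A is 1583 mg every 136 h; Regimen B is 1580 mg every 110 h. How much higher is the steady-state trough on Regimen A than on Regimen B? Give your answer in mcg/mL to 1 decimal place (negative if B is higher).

-2.7 mcg/mL

Regimen A: f = (1/2)^(136/44) ≈ 0.1174; Cmin,ss = (1583/47)·f/(1−f) ≈ 4.480 mcg/mL.
Regimen B: f = (1/2)^(110/44) ≈ 0.1768; Cmin,ss = (1580/47)·f/(1−f) ≈ 7.220 mcg/mL.
Difference ≈ 4.480 − 7.220 ≈ -2.740 mcg/mL.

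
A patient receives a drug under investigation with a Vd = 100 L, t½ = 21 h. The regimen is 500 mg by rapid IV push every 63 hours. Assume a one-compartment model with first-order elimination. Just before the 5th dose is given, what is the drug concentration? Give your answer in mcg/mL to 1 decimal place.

0.7 mcg/mL

f = (1/2)^(τ/t½) = (1/2)^(63/21) ≈ 0.1250.
C₀ = D/Vd = 500/100 ≈ 5.000 mcg/mL.
Before the 5th dose, 4 doses have been given. Superposition: Cmin = C₀·(f + f² + … + f^4).
≈ 5.000 × (0.1250 + 0.0156 + 0.0020 + 0.0002) ≈ 5.000 × 0.1428 ≈ 0.714 mcg/mL.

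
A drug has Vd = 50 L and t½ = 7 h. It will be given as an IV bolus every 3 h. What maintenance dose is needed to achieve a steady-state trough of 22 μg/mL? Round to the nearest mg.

380 mg

τ/t½ = 3/7 ≈ 0.42857, so f = (1/2)^(3/7) ≈ 0.742997.
Cmin,ss = (D/Vd)·f/(1−f), so D = Cmin,ss·Vd·(1−f)/f.
D = 22 × 50 × (1−f)/f ≈ 22 × 50 × 0.34590 ≈ 380.49 mg.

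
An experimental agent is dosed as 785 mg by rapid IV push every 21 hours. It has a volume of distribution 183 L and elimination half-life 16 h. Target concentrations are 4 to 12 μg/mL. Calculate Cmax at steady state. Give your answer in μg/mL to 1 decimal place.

7.2 μg/mL

Over one 21-h interval, 21/16 ≈ 1.3125 half-lives elapse, leaving f ≈ 0.4026 of each dose.
At steady state, accumulation factor R = 1/(1 − e^(−kτ)) ≈ 1.6739.
Each bolus raises the concentration by D/Vd = 785/183 ≈ 4.290 μg/mL.
Steady-state peak Cmax,ss = C₀·R ≈ 4.290 × 1.6739 ≈ 7.181 μg/mL.
Peak 7.2 μg/mL vs MTC 12 μg/mL: below toxic threshold.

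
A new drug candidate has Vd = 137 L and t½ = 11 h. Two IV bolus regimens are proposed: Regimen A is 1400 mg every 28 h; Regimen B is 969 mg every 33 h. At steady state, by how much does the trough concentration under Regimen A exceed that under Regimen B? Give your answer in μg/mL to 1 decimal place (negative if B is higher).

1.1 μg/mL

Regimen A: f = (1/2)^(28/11) ≈ 0.1713; Cmin,ss = (1400/137)·f/(1−f) ≈ 2.112 μg/mL.
Regimen B: f = (1/2)^(33/11) ≈ 0.1250; Cmin,ss = (969/137)·f/(1−f) ≈ 1.010 μg/mL.
Difference ≈ 2.112 − 1.010 ≈ 1.102 μg/mL.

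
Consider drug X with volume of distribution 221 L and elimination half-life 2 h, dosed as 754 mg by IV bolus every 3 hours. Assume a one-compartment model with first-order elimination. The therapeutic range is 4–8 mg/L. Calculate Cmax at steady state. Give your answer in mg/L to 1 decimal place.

τ/t½ = 3/2 ≈ 1.5, so fraction remaining f = (1/2)^(3/2) ≈ 0.3536.
At steady state, accumulation factor R = 1/(1 − e^(−kτ)) ≈ 1.5470.
Each bolus raises the concentration by D/Vd = 754/221 ≈ 3.412 mg/L.
Steady-state peak Cmax,ss = C₀·R ≈ 3.412 × 1.5470 ≈ 5.278 mg/L.
Peak 5.3 mg/L vs MTC 8 mg/L: below toxic threshold.

5.3 mg/L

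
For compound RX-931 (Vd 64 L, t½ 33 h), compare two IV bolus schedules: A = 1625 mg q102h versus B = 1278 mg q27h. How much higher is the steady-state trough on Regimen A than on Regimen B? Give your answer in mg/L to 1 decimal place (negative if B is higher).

-22.8 mg/L

Regimen A: f = (1/2)^(102/33) ≈ 0.1174; Cmin,ss = (1625/64)·f/(1−f) ≈ 3.377 mg/L.
Regimen B: f = (1/2)^(27/33) ≈ 0.5672; Cmin,ss = (1278/64)·f/(1−f) ≈ 26.170 mg/L.
Difference ≈ 3.377 − 26.170 ≈ -22.793 mg/L.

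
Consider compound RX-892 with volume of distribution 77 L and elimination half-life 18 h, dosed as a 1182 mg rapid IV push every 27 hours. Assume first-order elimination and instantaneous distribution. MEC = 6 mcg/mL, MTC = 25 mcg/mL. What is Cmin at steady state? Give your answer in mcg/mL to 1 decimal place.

τ/t½ = 27/18 ≈ 1.5, so fraction remaining f = (1/2)^(27/18) ≈ 0.3536.
At steady state, accumulation factor R = 1/(1 − e^(−kτ)) ≈ 1.5470.
Single-dose peak C₀ = D/Vd = 1182/77 ≈ 15.351 mcg/mL.
Steady-state peak Cmax,ss = C₀·R ≈ 15.351 × 1.5470 ≈ 23.748 mcg/mL.
One interval later, Cmin,ss = Cmax,ss·e^(−kτ) ≈ 23.748 × 0.3536 ≈ 8.397 mcg/mL.
Trough 8.4 mcg/mL vs MEC 6 mcg/mL: adequate.

8.4 mcg/mL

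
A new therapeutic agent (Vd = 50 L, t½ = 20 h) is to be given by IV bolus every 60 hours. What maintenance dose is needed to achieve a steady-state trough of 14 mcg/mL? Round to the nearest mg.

τ/t½ = 60/20 ≈ 3, so f = (1/2)^(60/20) ≈ 0.125000.
Cmin,ss = (D/Vd)·f/(1−f), so D = Cmin,ss·Vd·(1−f)/f.
D = 14 × 50 × (1−f)/f ≈ 14 × 50 × 7.00000 ≈ 4900.00 mg.

4900 mg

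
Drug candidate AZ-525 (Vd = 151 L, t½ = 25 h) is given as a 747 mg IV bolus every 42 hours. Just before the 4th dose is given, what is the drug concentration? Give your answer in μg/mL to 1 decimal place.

2.2 μg/mL

f = (1/2)^(τ/t½) = (1/2)^(42/25) ≈ 0.3121.
C₀ = D/Vd = 747/151 ≈ 4.947 μg/mL.
Before the 4th dose, 3 doses have been given. Superposition: Cmin = C₀·(f + f² + … + f^3).
≈ 4.947 × (0.3121 + 0.0974 + 0.0304) ≈ 4.947 × 0.4399 ≈ 2.176 μg/mL.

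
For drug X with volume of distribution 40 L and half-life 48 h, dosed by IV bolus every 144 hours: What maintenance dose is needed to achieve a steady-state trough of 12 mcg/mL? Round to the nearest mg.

τ/t½ = 144/48 ≈ 3, so f = (1/2)^(144/48) ≈ 0.125000.
Cmin,ss = (D/Vd)·f/(1−f), so D = Cmin,ss·Vd·(1−f)/f.
D = 12 × 40 × (1−f)/f ≈ 12 × 40 × 7.00000 ≈ 3360.00 mg.

3360 mg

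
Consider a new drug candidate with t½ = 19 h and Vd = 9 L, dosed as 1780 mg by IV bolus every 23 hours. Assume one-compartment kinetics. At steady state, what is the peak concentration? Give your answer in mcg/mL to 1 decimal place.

348.3 mcg/mL

k = ln2/t½ = ln2/19 ≈ 0.036481 h⁻¹; fraction remaining f = e^(−kτ) = e^(−0.036481×23) ≈ 0.4321.
At steady state, accumulation factor R = 1/(1 − e^(−kτ)) ≈ 1.7609.
Each bolus raises the concentration by D/Vd = 1780/9 ≈ 197.778 mcg/mL.
Steady-state peak Cmax,ss = C₀·R ≈ 197.778 × 1.7609 ≈ 348.267 mcg/mL.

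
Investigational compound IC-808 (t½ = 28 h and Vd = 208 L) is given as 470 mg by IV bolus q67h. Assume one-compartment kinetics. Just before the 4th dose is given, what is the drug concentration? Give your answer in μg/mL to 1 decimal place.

f = (1/2)^(τ/t½) = (1/2)^(67/28) ≈ 0.1904.
C₀ = D/Vd = 470/208 ≈ 2.260 μg/mL.
Before the 4th dose, 3 doses have been given. Superposition: Cmin = C₀·(f + f² + … + f^3).
≈ 2.260 × (0.1904 + 0.0363 + 0.0069) ≈ 2.260 × 0.2336 ≈ 0.528 μg/mL.

0.5 μg/mL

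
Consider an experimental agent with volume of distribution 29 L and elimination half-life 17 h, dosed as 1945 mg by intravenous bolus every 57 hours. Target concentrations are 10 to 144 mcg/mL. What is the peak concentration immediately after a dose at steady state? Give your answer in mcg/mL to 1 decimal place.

74.3 mcg/mL

τ/t½ = 57/17 ≈ 3.3529, so fraction remaining f = (1/2)^(57/17) ≈ 0.0979.
Accumulation ratio R = 1/(1 − f) ≈ 1/0.9021 ≈ 1.1085.
Each bolus raises the concentration by D/Vd = 1945/29 ≈ 67.069 mcg/mL.
Steady-state peak Cmax,ss = C₀·R ≈ 67.069 × 1.1085 ≈ 74.346 mcg/mL.
Peak 74.3 mcg/mL vs MTC 144 mcg/mL: below toxic threshold.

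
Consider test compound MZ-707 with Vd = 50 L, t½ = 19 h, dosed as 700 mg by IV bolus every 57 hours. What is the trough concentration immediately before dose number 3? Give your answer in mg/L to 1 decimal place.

f = (1/2)^(τ/t½) = (1/2)^(57/19) ≈ 0.1250.
C₀ = D/Vd = 700/50 ≈ 14.000 mg/L.
Before the 3rd dose, 2 doses have been given. Superposition: Cmin = C₀·(f + f²).
≈ 14.000 × (0.1250 + 0.0156) ≈ 14.000 × 0.1406 ≈ 1.968 mg/L.

2.0 mg/L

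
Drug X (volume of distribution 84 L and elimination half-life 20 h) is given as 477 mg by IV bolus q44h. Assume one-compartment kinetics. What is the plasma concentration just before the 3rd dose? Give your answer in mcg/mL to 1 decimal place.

f = (1/2)^(τ/t½) = (1/2)^(44/20) ≈ 0.2176.
C₀ = D/Vd = 477/84 ≈ 5.679 mcg/mL.
Before the 3rd dose, 2 doses have been given. Superposition: Cmin = C₀·(f + f²).
≈ 5.679 × (0.2176 + 0.0473) ≈ 5.679 × 0.2649 ≈ 1.504 mcg/mL.

1.5 mcg/mL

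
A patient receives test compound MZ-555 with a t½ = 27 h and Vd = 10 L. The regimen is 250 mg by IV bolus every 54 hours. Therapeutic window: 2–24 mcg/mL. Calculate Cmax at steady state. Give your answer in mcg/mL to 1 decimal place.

τ = 54 h = 2 half-lives, so f = (1/2)^2 = 0.25.
Accumulation ratio R = 1/(1 − f) = 1/0.75 = 4/3.
Single-dose peak C₀ = D/Vd = 250/10 = 25 mcg/mL.
Steady-state peak Cmax,ss = C₀·R = 25 × 4/3 ≈ 33.333 mcg/mL.
Peak 33.3 mcg/mL vs MTC 24 mcg/mL: exceeds toxic threshold.

33.3 mcg/mL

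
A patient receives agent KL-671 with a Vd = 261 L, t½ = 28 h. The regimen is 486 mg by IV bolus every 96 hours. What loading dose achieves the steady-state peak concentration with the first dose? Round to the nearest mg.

f = (1/2)^(96/28) ≈ 0.092875; accumulation ratio R = 1/(1−f) ≈ 1.10238.
Loading dose to hit Cmax,ss on first dose: D_load = D_maint·R ≈ 486 × 1.10238 ≈ 535.76 mg.

536 mg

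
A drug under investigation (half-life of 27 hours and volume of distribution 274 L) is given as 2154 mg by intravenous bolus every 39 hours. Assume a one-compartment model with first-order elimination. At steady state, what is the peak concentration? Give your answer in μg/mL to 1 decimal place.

τ/t½ = 39/27 ≈ 1.4444, so fraction remaining f = (1/2)^(39/27) ≈ 0.3674.
Accumulation ratio R = 1/(1 − f) ≈ 1/0.6326 ≈ 1.5808.
Single-dose peak C₀ = D/Vd = 2154/274 ≈ 7.861 μg/mL.
Cmax,ss = C₀/(1 − f) ≈ 7.861/0.6326 ≈ 12.426 μg/mL.

12.4 μg/mL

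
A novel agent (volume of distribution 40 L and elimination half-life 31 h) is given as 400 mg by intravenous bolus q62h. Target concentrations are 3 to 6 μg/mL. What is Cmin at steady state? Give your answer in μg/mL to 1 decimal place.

The dosing interval is 2 half-lives, so f = 2^(−2) = 0.25.
At steady state, R = 1/(1 − 0.25) = 4/3.
Single-dose peak C₀ = D/Vd = 400/40 = 10 μg/mL.
Steady-state peak Cmax,ss = C₀·R = 10 × 4/3 ≈ 13.333 μg/mL.
Steady-state trough Cmin,ss = Cmax,ss·f ≈ 13.333 × 0.25 ≈ 3.333 μg/mL.
Trough 3.3 μg/mL vs MEC 3 μg/mL: adequate.

3.3 μg/mL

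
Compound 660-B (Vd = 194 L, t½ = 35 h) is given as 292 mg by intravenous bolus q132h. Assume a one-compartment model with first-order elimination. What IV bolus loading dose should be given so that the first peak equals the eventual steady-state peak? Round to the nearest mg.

f = (1/2)^(132/35) ≈ 0.073230; accumulation ratio R = 1/(1−f) ≈ 1.07902.
Loading dose to hit Cmax,ss on first dose: D_load = D_maint·R ≈ 292 × 1.07902 ≈ 315.07 mg.

315 mg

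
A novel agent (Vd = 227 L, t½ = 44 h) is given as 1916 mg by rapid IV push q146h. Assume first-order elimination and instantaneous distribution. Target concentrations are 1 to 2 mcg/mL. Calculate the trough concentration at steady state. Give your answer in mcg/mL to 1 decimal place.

0.9 mcg/mL

τ/t½ = 146/44 ≈ 3.3182, so fraction remaining f = (1/2)^(146/44) ≈ 0.1003.
At steady state, accumulation factor R = 1/(1 − e^(−kτ)) ≈ 1.1115.
Single-dose peak C₀ = D/Vd = 1916/227 ≈ 8.441 mcg/mL.
Cmax,ss = C₀/(1 − f) ≈ 8.441/0.8997 ≈ 9.382 mcg/mL.
One interval later, Cmin,ss = Cmax,ss·e^(−kτ) ≈ 9.382 × 0.1003 ≈ 0.941 mcg/mL.
Trough 0.9 mcg/mL vs MEC 1 mcg/mL: subtherapeutic.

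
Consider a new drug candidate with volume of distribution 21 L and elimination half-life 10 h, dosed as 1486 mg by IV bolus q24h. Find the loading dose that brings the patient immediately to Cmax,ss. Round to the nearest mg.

f = (1/2)^(24/10) ≈ 0.189465; accumulation ratio R = 1/(1−f) ≈ 1.23375.
Loading dose to hit Cmax,ss on first dose: D_load = D_maint·R ≈ 1486 × 1.23375 ≈ 1833.35 mg.

1833 mg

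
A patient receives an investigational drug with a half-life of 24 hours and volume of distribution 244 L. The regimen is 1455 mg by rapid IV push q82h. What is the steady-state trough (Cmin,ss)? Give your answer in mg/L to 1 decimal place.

τ/t½ = 82/24 ≈ 3.4167, so fraction remaining f = (1/2)^(82/24) ≈ 0.0936.
Accumulation ratio R = 1/(1 − f) ≈ 1/0.9064 ≈ 1.1033.
Each bolus raises the concentration by D/Vd = 1455/244 ≈ 5.963 mg/L.
Steady-state peak Cmax,ss = C₀·R ≈ 5.963 × 1.1033 ≈ 6.579 mg/L.
One interval later, Cmin,ss = Cmax,ss·e^(−kτ) ≈ 6.579 × 0.0936 ≈ 0.616 mg/L.

0.6 mg/L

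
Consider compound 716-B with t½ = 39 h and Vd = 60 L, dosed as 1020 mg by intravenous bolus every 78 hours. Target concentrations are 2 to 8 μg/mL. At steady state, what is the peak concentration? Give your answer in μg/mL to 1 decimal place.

The dosing interval is 2 half-lives, so f = 2^(−2) = 0.25.
Accumulation ratio R = 1/(1 − f) = 1/0.75 = 4/3.
Single-dose peak C₀ = D/Vd = 1020/60 = 17 μg/mL.
Steady-state peak Cmax,ss = C₀·R = 17 × 4/3 ≈ 22.667 μg/mL.
Peak 22.7 μg/mL vs MTC 8 μg/mL: exceeds toxic threshold.

22.7 μg/mL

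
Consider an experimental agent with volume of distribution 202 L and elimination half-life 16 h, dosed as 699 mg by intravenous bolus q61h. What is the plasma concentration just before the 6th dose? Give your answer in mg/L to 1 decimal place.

0.3 mg/L

f = (1/2)^(τ/t½) = (1/2)^(61/16) ≈ 0.0712.
C₀ = D/Vd = 699/202 ≈ 3.460 mg/L.
Before the 6th dose, 5 doses have been given. Superposition: Cmin = C₀·(f + f² + … + f^5).
≈ 3.460 × (0.0712 + 0.0051 + 0.0004 + 0.0000 + 0.0000) ≈ 3.460 × 0.0767 ≈ 0.265 mg/L.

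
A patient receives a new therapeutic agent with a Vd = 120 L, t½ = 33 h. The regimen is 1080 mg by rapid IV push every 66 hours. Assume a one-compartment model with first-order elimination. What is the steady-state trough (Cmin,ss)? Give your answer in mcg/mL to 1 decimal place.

3.0 mcg/mL

The dosing interval is 2 half-lives, so f = 2^(−2) = 0.25.
At steady state, R = 1/(1 − 0.25) = 4/3.
Single-dose peak C₀ = D/Vd = 1080/120 = 9 mcg/mL.
Steady-state peak Cmax,ss = C₀·R = 9 × 4/3 ≈ 12.000 mcg/mL.
Steady-state trough Cmin,ss = Cmax,ss·f ≈ 12.000 × 0.25 ≈ 3.000 mcg/mL.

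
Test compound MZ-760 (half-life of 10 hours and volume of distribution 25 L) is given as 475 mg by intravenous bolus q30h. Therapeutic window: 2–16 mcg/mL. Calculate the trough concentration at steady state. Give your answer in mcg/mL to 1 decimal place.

The dosing interval is 3 half-lives, so f = 2^(−3) = 0.125.
Accumulation ratio R = 1/(1 − f) = 1/0.875 = 8/7.
Single-dose peak C₀ = D/Vd = 475/25 = 19 mcg/mL.
Steady-state peak Cmax,ss = C₀·R = 19 × 8/7 ≈ 21.714 mcg/mL.
Steady-state trough Cmin,ss = Cmax,ss·f ≈ 21.714 × 0.125 ≈ 2.714 mcg/mL.
Trough 2.7 mcg/mL vs MEC 2 mcg/mL: adequate.

2.7 mcg/mL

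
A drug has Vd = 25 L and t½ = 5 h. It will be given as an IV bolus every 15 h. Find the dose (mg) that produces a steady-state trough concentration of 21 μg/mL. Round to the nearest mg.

3675 mg

τ/t½ = 15/5 ≈ 3, so f = (1/2)^(15/5) ≈ 0.125000.
Cmin,ss = (D/Vd)·f/(1−f), so D = Cmin,ss·Vd·(1−f)/f.
D = 21 × 25 × (1−f)/f ≈ 21 × 25 × 7.00000 ≈ 3675.00 mg.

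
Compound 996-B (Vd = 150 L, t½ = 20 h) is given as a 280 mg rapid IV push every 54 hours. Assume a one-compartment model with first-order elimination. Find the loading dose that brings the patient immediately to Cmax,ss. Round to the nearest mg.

f = (1/2)^(54/20) ≈ 0.153893; accumulation ratio R = 1/(1−f) ≈ 1.18188.
Loading dose to hit Cmax,ss on first dose: D_load = D_maint·R ≈ 280 × 1.18188 ≈ 330.93 mg.

331 mg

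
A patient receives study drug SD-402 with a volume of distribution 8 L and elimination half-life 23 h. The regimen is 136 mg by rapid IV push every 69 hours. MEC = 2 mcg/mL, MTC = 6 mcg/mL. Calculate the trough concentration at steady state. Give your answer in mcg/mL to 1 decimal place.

τ = 69 h = 3 half-lives, so f = (1/2)^3 = 0.125.
At steady state, R = 1/(1 − 0.125) = 8/7.
Single-dose peak C₀ = D/Vd = 136/8 = 17 mcg/mL.
Steady-state peak Cmax,ss = C₀·R = 17 × 8/7 ≈ 19.429 mcg/mL.
Steady-state trough Cmin,ss = Cmax,ss·f ≈ 19.429 × 0.125 ≈ 2.429 mcg/mL.
Trough 2.4 mcg/mL vs MEC 2 mcg/mL: adequate.

2.4 mcg/mL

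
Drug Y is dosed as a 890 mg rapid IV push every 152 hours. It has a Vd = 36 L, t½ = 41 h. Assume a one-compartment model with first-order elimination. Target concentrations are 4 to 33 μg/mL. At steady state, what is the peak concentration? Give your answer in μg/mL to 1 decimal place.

26.8 μg/mL

Over one 152-h interval, 152/41 ≈ 3.7073 half-lives elapse, leaving f ≈ 0.0766 of each dose.
At steady state, accumulation factor R = 1/(1 − e^(−kτ)) ≈ 1.0830.
Single-dose peak C₀ = D/Vd = 890/36 ≈ 24.722 μg/mL.
Steady-state peak Cmax,ss = C₀·R ≈ 24.722 × 1.0830 ≈ 26.774 μg/mL.
Peak 26.8 μg/mL vs MTC 33 μg/mL: below toxic threshold.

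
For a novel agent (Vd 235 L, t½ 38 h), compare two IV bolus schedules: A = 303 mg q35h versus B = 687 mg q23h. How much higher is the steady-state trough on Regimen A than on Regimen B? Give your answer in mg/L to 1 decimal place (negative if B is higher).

Regimen A: f = (1/2)^(35/38) ≈ 0.5281; Cmin,ss = (303/235)·f/(1−f) ≈ 1.443 mg/L.
Regimen B: f = (1/2)^(23/38) ≈ 0.6574; Cmin,ss = (687/235)·f/(1−f) ≈ 5.610 mg/L.
Difference ≈ 1.443 − 5.610 ≈ -4.167 mg/L.

-4.2 mg/L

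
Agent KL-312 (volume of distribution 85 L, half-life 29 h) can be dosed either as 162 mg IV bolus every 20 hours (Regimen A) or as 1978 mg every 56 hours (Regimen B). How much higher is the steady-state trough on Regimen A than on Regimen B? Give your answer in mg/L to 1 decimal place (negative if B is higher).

Regimen A: f = (1/2)^(20/29) ≈ 0.6200; Cmin,ss = (162/85)·f/(1−f) ≈ 3.110 mg/L.
Regimen B: f = (1/2)^(56/29) ≈ 0.2622; Cmin,ss = (1978/85)·f/(1−f) ≈ 8.270 mg/L.
Difference ≈ 3.110 − 8.270 ≈ -5.160 mg/L.

-5.2 mg/L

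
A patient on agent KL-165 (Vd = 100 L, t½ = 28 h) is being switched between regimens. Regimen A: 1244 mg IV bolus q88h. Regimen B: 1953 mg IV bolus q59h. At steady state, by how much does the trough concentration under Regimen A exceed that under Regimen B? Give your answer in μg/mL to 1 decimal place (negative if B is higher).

Regimen A: f = (1/2)^(88/28) ≈ 0.1132; Cmin,ss = (1244/100)·f/(1−f) ≈ 1.588 μg/mL.
Regimen B: f = (1/2)^(59/28) ≈ 0.2321; Cmin,ss = (1953/100)·f/(1−f) ≈ 5.903 μg/mL.
Difference ≈ 1.588 − 5.903 ≈ -4.315 μg/mL.

-4.3 μg/mL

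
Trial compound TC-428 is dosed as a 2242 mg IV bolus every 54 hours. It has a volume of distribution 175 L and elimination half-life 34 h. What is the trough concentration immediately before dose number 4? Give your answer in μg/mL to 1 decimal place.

f = (1/2)^(τ/t½) = (1/2)^(54/34) ≈ 0.3326.
C₀ = D/Vd = 2242/175 ≈ 12.811 μg/mL.
Before the 4th dose, 3 doses have been given. Superposition: Cmin = C₀·(f + f² + … + f^3).
≈ 12.811 × (0.3326 + 0.1106 + 0.0368) ≈ 12.811 × 0.4800 ≈ 6.149 μg/mL.

6.1 μg/mL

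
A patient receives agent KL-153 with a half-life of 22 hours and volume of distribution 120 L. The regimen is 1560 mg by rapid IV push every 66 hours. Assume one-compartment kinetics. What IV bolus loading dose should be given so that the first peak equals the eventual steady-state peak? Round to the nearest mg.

1783 mg

f = (1/2)^(66/22) ≈ 0.125000; accumulation ratio R = 1/(1−f) ≈ 1.14286.
Loading dose to hit Cmax,ss on first dose: D_load = D_maint·R ≈ 1560 × 1.14286 ≈ 1782.86 mg.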